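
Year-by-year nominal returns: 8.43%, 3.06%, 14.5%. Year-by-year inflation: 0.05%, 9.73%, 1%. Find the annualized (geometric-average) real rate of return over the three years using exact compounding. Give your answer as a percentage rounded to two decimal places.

4.89%

Compound the nominal returns: 1.0843 × 1.0306 × 1.1450 = 1.27951412.
Compound inflation: 1.0005 × 1.0973 × 1.0100 = 1.10882714.
Deflate: 1.27951412 / 1.10882714 = 1.15393471.
Annualized real rate = 1.15393471^(1/3) − 1 = 4.8883% → 4.89%.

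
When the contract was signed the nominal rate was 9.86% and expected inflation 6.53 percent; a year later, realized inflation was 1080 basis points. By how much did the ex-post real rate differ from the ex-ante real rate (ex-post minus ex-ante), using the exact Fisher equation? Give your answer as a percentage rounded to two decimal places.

-3.97%

Ex-ante: (1 + 0.0986)/(1 + 0.0653) − 1 = 3.1259%
Ex-post: (1 + 0.0986)/(1 + 0.1080) − 1 = -0.8484%
Difference (ex-post − ex-ante) = -3.9743% → -3.97%.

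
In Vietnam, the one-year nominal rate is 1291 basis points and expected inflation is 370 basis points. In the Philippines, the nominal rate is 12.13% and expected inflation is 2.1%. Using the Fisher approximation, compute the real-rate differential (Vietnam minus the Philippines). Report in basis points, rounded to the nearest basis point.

Vietnam: 12.91% − 3.7% = 9.210%
The Philippines: 12.13% − 2.1% = 10.030%
Differential = -0.820% → -82 basis points.

-82 basis points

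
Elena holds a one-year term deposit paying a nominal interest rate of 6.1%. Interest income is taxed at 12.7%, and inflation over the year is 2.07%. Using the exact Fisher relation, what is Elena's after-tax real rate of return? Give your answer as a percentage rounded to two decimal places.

3.19%

After-tax nominal return = 6.1% × (1 − 0.127) = 5.3253%.
1 + r = 1.053253 / 1.02070 = 1.031893
After-tax real rate = 1.031893 − 1 → 3.19%.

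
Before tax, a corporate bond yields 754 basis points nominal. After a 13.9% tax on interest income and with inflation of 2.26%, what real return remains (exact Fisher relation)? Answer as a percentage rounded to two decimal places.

4.14%

After-tax nominal return = 7.54% × (1 − 0.139) = 6.49194%.
1 + r = 1.0649194 / 1.02260 = 1.041384
After-tax real rate = 1.041384 − 1 → 4.14%.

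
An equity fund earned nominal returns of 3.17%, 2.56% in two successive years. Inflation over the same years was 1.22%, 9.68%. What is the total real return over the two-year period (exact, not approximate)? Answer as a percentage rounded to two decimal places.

-4.69%

Nominal growth factor = 1.0317 × 1.0256 = 1.058112
Price-level growth factor = 1.0122 × 1.0968 = 1.110181
Real growth factor = 1.058112 / 1.110181 = 0.953098
Total real return = 0.953098 − 1 → -4.69%.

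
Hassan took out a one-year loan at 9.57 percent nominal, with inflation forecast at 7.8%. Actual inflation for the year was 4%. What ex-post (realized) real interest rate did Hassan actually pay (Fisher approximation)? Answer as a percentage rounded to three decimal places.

5.570%

Ex-post: 9.57% − 4% = 5.570%
So the realized real rate is 5.570%.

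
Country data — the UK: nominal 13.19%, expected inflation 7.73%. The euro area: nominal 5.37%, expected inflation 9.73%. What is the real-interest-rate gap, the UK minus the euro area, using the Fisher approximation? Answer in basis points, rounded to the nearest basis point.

The UK: 13.19% − 7.73% = 5.460%
The euro area: 5.37% − 9.73% = -4.360%
Differential = 9.820% → 982 basis points.

982 basis points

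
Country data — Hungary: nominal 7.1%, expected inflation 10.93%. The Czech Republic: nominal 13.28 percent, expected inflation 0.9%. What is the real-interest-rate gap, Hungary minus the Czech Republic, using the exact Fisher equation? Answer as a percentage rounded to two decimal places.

Hungary: (1 + 0.0710)/(1 + 0.1093) − 1 = -3.4526%
The Czech Republic: (1 + 0.1328)/(1 + 0.0090) − 1 = 12.2696%
Differential = -3.4526% − 12.2696% = -15.7222% → -15.72%.

-15.72%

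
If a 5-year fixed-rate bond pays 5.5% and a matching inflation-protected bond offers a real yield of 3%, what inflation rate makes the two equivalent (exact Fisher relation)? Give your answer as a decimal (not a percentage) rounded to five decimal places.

0.02427

(1 + π) = (1 + i)/(1 + r) = 1.05500 / 1.03000 = 1.024272
Break-even inflation = 1.024272 − 1 → 0.02427.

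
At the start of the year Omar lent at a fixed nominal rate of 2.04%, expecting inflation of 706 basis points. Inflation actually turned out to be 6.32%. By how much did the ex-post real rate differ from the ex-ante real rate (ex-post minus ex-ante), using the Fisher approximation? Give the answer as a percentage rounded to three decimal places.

0.740%

Ex-ante: 2.04% − 7.06% = -5.020%
Ex-post: 2.04% − 6.32% = -4.280%
Difference (ex-post − ex-ante) = 0.7400% → 0.740%.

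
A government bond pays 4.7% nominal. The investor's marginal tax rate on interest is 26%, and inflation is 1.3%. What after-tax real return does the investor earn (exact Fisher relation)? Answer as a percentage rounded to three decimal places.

After-tax nominal return = 4.7% × (1 − 0.26) = 3.4780%.
1 + r = 1.03478 / 1.01300 = 1.021500
After-tax real rate = 1.021500 − 1 → 2.150%.

2.150%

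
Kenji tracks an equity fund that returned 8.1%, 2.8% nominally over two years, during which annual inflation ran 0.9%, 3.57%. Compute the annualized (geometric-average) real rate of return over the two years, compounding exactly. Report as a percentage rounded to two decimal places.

Compound the nominal returns: 1.0810 × 1.0280 = 1.11126800.
Compound inflation: 1.0090 × 1.0357 = 1.04502130.
Deflate: 1.11126800 / 1.04502130 = 1.06339268.
Annualized real rate = 1.06339268^(1/2) − 1 = 3.1209% → 3.12%.

3.12%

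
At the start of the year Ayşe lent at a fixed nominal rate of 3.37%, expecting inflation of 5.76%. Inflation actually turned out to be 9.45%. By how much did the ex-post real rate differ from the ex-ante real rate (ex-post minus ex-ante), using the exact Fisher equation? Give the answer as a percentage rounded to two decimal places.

-3.30%

Ex-ante: (1 + 0.0337)/(1 + 0.0576) − 1 = -2.2598%
Ex-post: (1 + 0.0337)/(1 + 0.0945) − 1 = -5.5550%
Difference (ex-post − ex-ante) = -3.2952% → -3.30%.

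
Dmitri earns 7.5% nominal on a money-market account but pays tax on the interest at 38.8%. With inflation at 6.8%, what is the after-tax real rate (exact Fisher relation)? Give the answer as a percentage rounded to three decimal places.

-2.069%

After-tax nominal return = 7.5% × (1 − 0.388) = 4.5900%.
1 + r = 1.04590 / 1.06800 = 0.979307
After-tax real rate = 0.979307 − 1 → -2.069%.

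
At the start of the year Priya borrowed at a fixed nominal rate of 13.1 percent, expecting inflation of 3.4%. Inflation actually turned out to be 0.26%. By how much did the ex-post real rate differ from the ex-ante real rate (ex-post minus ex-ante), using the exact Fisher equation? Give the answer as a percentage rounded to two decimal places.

Ex-ante: (1 + 0.1310)/(1 + 0.0340) − 1 = 9.3810%
Ex-post: (1 + 0.1310)/(1 + 0.0026) − 1 = 12.8067%
Difference (ex-post − ex-ante) = 3.4257% → 3.43%.

3.43%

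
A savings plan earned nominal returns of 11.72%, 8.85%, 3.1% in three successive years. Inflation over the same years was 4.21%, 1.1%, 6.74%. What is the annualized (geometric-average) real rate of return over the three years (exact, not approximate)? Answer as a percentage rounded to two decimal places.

3.69%

Compound the nominal returns: 1.1172 × 1.0885 × 1.0310 = 1.25377044.
Compound inflation: 1.0421 × 1.0110 × 1.0674 = 1.12457325.
Deflate: 1.25377044 / 1.12457325 = 1.11488552.
Annualized real rate = 1.11488552^(1/3) − 1 = 3.6916% → 3.69%.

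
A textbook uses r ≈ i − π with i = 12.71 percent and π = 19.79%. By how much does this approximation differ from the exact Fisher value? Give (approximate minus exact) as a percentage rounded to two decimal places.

Approximate: r ≈ 12.710% − 19.790% = -7.0800%
Exact: (1 + 0.1271)/(1 + 0.1979) − 1 = -5.9103%
Error = -7.0800% − (-5.9103%) = -1.1697% → -1.17%.

-1.17%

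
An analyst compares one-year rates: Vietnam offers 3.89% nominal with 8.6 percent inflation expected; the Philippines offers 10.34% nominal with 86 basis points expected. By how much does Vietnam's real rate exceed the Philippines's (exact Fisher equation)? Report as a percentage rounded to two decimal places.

-13.74%

Vietnam: (1 + 0.0389)/(1 + 0.0860) − 1 = -4.3370%
The Philippines: (1 + 0.1034)/(1 + 0.0086) − 1 = 9.3992%
Differential = -4.3370% − 9.3992% = -13.7362% → -13.74%.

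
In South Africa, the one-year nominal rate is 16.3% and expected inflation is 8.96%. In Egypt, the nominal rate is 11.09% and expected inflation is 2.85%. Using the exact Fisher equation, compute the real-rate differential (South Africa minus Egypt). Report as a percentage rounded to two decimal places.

-1.28%

South Africa: (1 + 0.1630)/(1 + 0.0896) − 1 = 6.7364%
Egypt: (1 + 0.1109)/(1 + 0.0285) − 1 = 8.0117%
Differential = 6.7364% − 8.0117% = -1.2753% → -1.28%.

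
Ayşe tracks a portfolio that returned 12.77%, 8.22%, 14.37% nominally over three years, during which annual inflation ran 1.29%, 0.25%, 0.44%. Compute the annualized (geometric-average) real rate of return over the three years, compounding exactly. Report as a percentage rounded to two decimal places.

11.02%

Nominal growth factor = 1.1277 × 1.0822 × 1.1437 = 1.39576798
Price-level growth factor = 1.0129 × 1.0025 × 1.0044 = 1.01990015
Real growth factor = 1.39576798 / 1.01990015 = 1.36853395
Annualized real rate = 1.36853395^(1/3) − 1 = 11.0244% → 11.02%.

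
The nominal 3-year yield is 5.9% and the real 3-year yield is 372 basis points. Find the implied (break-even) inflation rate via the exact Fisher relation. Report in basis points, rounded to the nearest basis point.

(1 + π) = (1 + i)/(1 + r) = 1.05900 / 1.03720 = 1.021018
Break-even inflation = 1.021018 − 1 → 210 basis points.

210 basis points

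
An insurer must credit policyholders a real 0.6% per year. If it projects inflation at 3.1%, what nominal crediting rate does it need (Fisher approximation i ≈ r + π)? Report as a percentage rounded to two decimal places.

3.70%

i ≈ r + π = 0.6% + 3.1% = 3.70%.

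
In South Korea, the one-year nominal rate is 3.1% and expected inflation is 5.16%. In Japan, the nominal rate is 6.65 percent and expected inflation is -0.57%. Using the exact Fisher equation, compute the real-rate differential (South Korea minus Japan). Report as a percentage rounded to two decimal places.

South Korea: (1 + 0.0310)/(1 + 0.0516) − 1 = -1.9589%
Japan: (1 + 0.0665)/(1 − 0.0057) − 1 = 7.2614%
Differential = -1.9589% − 7.2614% = -9.2203% → -9.22%.

-9.22%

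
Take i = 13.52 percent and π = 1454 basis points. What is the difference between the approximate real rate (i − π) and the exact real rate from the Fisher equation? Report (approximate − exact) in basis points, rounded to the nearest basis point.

-13 basis points

Approximate: r ≈ 13.520% − 14.540% = -1.0200%
Exact: (1 + 0.1352)/(1 + 0.1454) − 1 = -0.8905%
Error = -1.0200% − (-0.8905%) = -0.1295% → -13 basis points.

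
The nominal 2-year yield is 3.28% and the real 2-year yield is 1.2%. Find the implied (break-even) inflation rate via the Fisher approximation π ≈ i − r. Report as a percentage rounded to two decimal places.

2.08%

π ≈ i − r = 3.28% − 1.2% → 2.08%.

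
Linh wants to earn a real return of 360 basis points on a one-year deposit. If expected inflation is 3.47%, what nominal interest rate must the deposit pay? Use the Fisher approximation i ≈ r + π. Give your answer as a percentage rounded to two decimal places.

i ≈ r + π = 3.6% + 3.47% = 7.07%.

7.07%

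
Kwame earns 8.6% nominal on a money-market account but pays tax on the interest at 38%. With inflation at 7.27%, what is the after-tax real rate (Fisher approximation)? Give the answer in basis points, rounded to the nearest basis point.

-194 basis points

After-tax nominal return = 8.6% × (1 − 0.38) = 5.3320%.
r ≈ 5.3320% − 7.27% → -194 basis points.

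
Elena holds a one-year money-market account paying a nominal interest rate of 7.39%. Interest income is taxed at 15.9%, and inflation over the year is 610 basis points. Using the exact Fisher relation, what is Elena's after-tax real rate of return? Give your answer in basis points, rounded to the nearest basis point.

11 basis points

After-tax nominal return = 7.39% × (1 − 0.159) = 6.21499%.
1 + r = 1.0621499 / 1.06100 = 1.001084
After-tax real rate = 1.001084 − 1 → 11 basis points.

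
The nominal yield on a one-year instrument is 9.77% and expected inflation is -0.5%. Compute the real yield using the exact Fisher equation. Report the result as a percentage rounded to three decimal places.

10.322%

By the Fisher relation, 1 + r = (1 + i)/(1 + π).
1 + r = 1.09770 / 0.99500 = 1.103216
r = 1.103216 − 1 = 10.3216%, i.e. 10.322%.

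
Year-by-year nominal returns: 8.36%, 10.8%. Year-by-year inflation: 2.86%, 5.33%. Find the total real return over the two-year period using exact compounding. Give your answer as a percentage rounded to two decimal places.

10.82%

Compound the nominal returns: 1.0836 × 1.1080 = 1.200629.
Compound inflation: 1.0286 × 1.0533 = 1.083424.
Deflate: 1.200629 / 1.083424 = 1.108180.
Total real return = 1.108180 − 1 → 10.82%.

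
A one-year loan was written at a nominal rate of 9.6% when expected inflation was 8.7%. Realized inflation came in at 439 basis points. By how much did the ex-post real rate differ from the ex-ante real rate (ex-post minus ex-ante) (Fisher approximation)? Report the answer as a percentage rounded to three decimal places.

Ex-ante: 9.6% − 8.7% = 0.900%
Ex-post: 9.6% − 4.39% = 5.210%
Difference (ex-post − ex-ante) = 4.3100% → 4.310%.

4.310%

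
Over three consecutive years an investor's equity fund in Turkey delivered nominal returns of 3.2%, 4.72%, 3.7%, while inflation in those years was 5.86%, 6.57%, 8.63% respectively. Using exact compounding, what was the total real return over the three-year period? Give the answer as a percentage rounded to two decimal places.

Nominal growth factor = 1.0320 × 1.0472 × 1.0370 = 1.120697
Price-level growth factor = 1.0586 × 1.0657 × 1.0863 = 1.225509
Real growth factor = 1.120697 / 1.225509 = 0.914474
Total real return = 0.914474 − 1 → -8.55%.

-8.55%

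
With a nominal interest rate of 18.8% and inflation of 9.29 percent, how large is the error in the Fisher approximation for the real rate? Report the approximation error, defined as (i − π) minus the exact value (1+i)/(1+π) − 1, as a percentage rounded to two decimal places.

0.81%

Approximate: r ≈ 18.800% − 9.290% = 9.5100%
Exact: (1 + 0.1880)/(1 + 0.0929) − 1 = 8.7016%
Error = 9.5100% − 8.7016% = 0.8084% → 0.81%.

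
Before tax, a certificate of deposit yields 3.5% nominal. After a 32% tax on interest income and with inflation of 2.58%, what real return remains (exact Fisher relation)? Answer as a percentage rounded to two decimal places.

After-tax nominal return = 3.5% × (1 − 0.32) = 2.3800%.
1 + r = 1.02380 / 1.02580 = 0.9980503
After-tax real rate = 0.9980503 − 1 → -0.19%.

-0.19%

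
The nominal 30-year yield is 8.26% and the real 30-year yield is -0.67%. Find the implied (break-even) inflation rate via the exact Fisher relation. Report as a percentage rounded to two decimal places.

8.99%

(1 + π) = (1 + i)/(1 + r) = 1.08260 / 0.99330 = 1.089902
Break-even inflation = 1.089902 − 1 → 8.99%.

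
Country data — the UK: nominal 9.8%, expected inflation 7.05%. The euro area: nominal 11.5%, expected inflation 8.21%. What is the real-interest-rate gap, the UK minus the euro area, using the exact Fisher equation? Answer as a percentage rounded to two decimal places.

The UK: (1 + 0.0980)/(1 + 0.0705) − 1 = 2.5689%
The euro area: (1 + 0.1150)/(1 + 0.0821) − 1 = 3.0404%
Differential = 2.5689% − 3.0404% = -0.4715% → -0.47%.

-0.47%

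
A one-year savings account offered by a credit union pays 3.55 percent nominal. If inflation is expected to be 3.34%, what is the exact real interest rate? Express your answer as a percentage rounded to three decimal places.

1 + r = 1.03550 / 1.03340 = 1.002032
r = 1.002032 − 1 = 0.2032%, i.e. 0.203%.

0.203%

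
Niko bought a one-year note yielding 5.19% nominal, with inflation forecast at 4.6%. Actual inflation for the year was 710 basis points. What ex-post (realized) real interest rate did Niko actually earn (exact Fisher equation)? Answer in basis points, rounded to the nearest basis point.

Ex-post: (1 + 0.0519)/(1 + 0.0710) − 1 = -1.7834%
So the realized real rate is -178 basis points.

-178 basis points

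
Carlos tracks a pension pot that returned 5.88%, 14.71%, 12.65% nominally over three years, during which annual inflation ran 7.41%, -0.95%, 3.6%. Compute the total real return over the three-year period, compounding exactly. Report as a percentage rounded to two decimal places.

24.13%

Nominal growth factor = 1.0588 × 1.1471 × 1.1265 = 1.368190
Price-level growth factor = 1.0741 × 0.9905 × 1.0360 = 1.102196
Real growth factor = 1.368190 / 1.102196 = 1.241331
Total real return = 1.241331 − 1 → 24.13%.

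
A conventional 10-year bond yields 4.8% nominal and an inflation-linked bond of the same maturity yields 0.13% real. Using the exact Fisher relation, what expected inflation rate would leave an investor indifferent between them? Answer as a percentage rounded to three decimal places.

(1 + π) = (1 + i)/(1 + r) = 1.04800 / 1.00130 = 1.046639
Break-even inflation = 1.046639 − 1 → 4.664%.

4.664%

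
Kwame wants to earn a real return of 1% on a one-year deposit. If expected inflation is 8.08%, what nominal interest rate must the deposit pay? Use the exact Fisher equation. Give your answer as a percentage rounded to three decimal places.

(1 + i) = (1 + r)(1 + π) = 1.01000 × 1.08080 = 1.091608
i = 1.091608 − 1, so the required nominal rate is 9.161%.

9.161%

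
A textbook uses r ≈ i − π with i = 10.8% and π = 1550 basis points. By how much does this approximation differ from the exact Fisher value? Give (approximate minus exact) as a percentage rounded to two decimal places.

-0.63%

Approximate: r ≈ 10.800% − 15.500% = -4.7000%
Exact: (1 + 0.1080)/(1 + 0.1550) − 1 = -4.0693%
Error = -4.7000% − (-4.0693%) = -0.6307% → -0.63%.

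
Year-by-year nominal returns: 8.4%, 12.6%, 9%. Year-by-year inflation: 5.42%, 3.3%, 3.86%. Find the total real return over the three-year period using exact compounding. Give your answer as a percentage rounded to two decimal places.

17.63%

Compound the nominal returns: 1.0840 × 1.1260 × 1.0900 = 1.330437.
Compound inflation: 1.0542 × 1.0330 × 1.0386 = 1.131024.
Deflate: 1.330437 / 1.131024 = 1.176312.
Total real return = 1.176312 − 1 → 17.63%.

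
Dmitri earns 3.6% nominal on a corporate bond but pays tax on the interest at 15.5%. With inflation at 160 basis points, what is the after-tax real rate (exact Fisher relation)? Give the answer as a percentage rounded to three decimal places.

After-tax nominal return = 3.6% × (1 − 0.155) = 3.0420%.
1 + r = 1.03042 / 1.01600 = 1.014193
After-tax real rate = 1.014193 − 1 → 1.419%.

1.419%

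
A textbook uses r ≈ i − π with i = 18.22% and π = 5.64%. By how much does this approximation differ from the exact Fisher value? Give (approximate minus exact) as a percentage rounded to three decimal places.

0.672%

Approximate: r ≈ 18.220% − 5.640% = 12.5800%
Exact: (1 + 0.1822)/(1 + 0.0564) − 1 = 11.9084%
Error = 12.5800% − 11.9084% = 0.6716% → 0.672%.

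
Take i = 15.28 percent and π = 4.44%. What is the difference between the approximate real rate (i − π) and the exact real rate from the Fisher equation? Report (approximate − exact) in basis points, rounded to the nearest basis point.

46 basis points

Approximate: r ≈ 15.280% − 4.440% = 10.8400%
Exact: (1 + 0.1528)/(1 + 0.0444) − 1 = 10.3792%
Error = 10.8400% − 10.3792% = 0.4608% → 46 basis points.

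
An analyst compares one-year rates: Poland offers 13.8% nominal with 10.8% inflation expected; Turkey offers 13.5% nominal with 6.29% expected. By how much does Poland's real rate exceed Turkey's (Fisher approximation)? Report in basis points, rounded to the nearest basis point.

Poland: 13.8% − 10.8% = 3.000%
Turkey: 13.5% − 6.29% = 7.210%
Differential = -4.210% → -421 basis points.

-421 basis points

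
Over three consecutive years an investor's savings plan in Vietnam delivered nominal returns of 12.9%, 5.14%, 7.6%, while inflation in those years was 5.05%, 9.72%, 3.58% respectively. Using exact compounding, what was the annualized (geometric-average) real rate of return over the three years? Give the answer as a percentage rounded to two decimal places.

2.28%

Nominal growth factor = 1.1290 × 1.0514 × 1.0760 = 1.27724493
Price-level growth factor = 1.0505 × 1.0972 × 1.0358 = 1.19387199
Real growth factor = 1.27724493 / 1.19387199 = 1.06983407
Annualized real rate = 1.06983407^(1/3) − 1 = 2.2756% → 2.28%.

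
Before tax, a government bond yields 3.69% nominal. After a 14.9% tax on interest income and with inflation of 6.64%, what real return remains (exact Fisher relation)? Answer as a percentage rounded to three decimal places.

After-tax nominal return = 3.69% × (1 − 0.149) = 3.14019%.
1 + r = 1.0314019 / 1.06640 = 0.967181
After-tax real rate = 0.967181 − 1 → -3.282%.

-3.282%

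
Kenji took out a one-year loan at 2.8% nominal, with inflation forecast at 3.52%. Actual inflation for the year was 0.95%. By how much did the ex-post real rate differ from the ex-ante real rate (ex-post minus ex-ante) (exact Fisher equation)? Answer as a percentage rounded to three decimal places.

2.528%

Ex-ante: (1 + 0.0280)/(1 + 0.0352) − 1 = -0.6955%
Ex-post: (1 + 0.0280)/(1 + 0.0095) − 1 = 1.8326%
Difference (ex-post − ex-ante) = 2.5281% → 2.528%.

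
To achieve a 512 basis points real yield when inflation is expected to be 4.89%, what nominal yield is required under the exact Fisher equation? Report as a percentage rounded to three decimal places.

(1 + i) = (1 + r)(1 + π) = 1.05120 × 1.04890 = 1.10260368
i = 1.10260368 − 1, so the required nominal rate is 10.260%.

10.260%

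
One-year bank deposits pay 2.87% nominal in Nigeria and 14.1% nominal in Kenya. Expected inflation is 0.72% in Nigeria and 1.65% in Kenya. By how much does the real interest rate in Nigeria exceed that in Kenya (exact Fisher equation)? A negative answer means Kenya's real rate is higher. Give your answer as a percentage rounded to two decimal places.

Nigeria: (1 + 0.0287)/(1 + 0.0072) − 1 = 2.1346%
Kenya: (1 + 0.1410)/(1 + 0.0165) − 1 = 12.2479%
Differential = 2.1346% − 12.2479% = -10.1133% → -10.11%.

-10.11%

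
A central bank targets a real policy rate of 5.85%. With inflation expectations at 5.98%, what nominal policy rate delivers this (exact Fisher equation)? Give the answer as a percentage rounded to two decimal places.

(1 + i) = (1 + r)(1 + π) = 1.05850 × 1.05980 = 1.1217983
i = 1.1217983 − 1, so the required nominal rate is 12.18%.

12.18%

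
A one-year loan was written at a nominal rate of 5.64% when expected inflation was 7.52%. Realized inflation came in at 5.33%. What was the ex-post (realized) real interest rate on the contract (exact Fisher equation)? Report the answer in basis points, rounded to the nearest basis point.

29 basis points

Ex-post: (1 + 0.0564)/(1 + 0.0533) − 1 = 0.2943%
So the realized real rate is 29 basis points.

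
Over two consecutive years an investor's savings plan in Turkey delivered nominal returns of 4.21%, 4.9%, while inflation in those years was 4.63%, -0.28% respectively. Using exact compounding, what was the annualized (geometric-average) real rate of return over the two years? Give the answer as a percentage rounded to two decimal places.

Compound the nominal returns: 1.0421 × 1.0490 = 1.09316290.
Compound inflation: 1.0463 × 0.9972 = 1.04337036.
Deflate: 1.09316290 / 1.04337036 = 1.04772279.
Annualized real rate = 1.04772279^(1/2) − 1 = 2.3583% → 2.36%.

2.36%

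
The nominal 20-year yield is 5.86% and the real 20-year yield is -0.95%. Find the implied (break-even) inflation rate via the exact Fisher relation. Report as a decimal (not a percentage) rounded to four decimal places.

(1 + π) = (1 + i)/(1 + r) = 1.05860 / 0.99050 = 1.068753
Break-even inflation = 1.068753 − 1 → 0.0688.

0.0688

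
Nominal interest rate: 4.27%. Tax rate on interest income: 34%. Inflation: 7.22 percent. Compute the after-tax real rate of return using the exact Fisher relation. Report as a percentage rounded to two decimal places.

After-tax nominal return = 4.27% × (1 − 0.34) = 2.8182%.
1 + r = 1.028182 / 1.07220 = 0.958946
After-tax real rate = 0.958946 − 1 → -4.11%.

-4.11%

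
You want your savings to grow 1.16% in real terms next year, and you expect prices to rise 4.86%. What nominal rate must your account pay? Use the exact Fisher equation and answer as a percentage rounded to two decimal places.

6.08%

(1 + i) = (1 + r)(1 + π) = 1.01160 × 1.04860 = 1.06076376
i = 1.06076376 − 1, so the required nominal rate is 6.08%.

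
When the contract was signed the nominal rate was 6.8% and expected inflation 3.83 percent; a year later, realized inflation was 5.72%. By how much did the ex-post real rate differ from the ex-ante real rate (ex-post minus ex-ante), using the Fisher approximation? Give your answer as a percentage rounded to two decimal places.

Ex-ante: 6.8% − 3.83% = 2.970%
Ex-post: 6.8% − 5.72% = 1.080%
Difference (ex-post − ex-ante) = -1.8900% → -1.89%.

-1.89%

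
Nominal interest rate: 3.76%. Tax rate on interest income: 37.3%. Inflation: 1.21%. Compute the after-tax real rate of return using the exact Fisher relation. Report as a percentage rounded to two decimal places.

After-tax nominal return = 3.76% × (1 − 0.373) = 2.35752%.
1 + r = 1.0235752 / 1.01210 = 1.011338
After-tax real rate = 1.011338 − 1 → 1.13%.

1.13%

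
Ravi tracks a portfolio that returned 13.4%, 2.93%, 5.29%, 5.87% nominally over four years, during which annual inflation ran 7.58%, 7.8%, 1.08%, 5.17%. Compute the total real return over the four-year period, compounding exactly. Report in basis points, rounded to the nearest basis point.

Compound the nominal returns: 1.1340 × 1.0293 × 1.0529 × 1.0587 = 1.301113.
Compound inflation: 1.0758 × 1.0780 × 1.0108 × 1.0517 = 1.232842.
Deflate: 1.301113 / 1.232842 = 1.055377.
Total real return = 1.055377 − 1 → 554 basis points.

554 basis points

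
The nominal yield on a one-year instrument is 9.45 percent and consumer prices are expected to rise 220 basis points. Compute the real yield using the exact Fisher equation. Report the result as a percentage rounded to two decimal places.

7.09%

By the Fisher identity, 1 + r = (1 + i)/(1 + π).
1 + r = 1.09450 / 1.02200 = 1.070939
r = 1.070939 − 1 = 7.0939%, i.e. 7.09%.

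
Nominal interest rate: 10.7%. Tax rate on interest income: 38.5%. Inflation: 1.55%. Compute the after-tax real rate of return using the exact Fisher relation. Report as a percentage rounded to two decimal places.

4.95%

After-tax nominal return = 10.7% × (1 − 0.385) = 6.5805%.
1 + r = 1.065805 / 1.01550 = 1.049537
After-tax real rate = 1.049537 − 1 → 4.95%.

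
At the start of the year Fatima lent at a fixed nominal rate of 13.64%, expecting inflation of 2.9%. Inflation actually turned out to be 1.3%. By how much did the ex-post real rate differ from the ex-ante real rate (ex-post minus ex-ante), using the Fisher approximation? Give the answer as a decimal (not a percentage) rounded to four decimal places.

Ex-ante: 13.64% − 2.9% = 10.740%
Ex-post: 13.64% − 1.3% = 12.340%
Difference (ex-post − ex-ante) = 1.6000% → 0.0160.

0.0160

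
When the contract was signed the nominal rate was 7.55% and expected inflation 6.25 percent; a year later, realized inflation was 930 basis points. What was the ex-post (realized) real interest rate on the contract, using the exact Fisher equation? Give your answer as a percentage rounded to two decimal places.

-1.60%

Ex-post: (1 + 0.0755)/(1 + 0.0930) − 1 = -1.6011%
So the realized real rate is -1.60%.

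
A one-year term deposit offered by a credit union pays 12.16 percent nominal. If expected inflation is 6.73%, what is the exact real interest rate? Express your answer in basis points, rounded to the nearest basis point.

1 + r = 1.12160 / 1.06730 = 1.050876
r = 1.050876 − 1 = 5.0876%, i.e. 509 basis points.

509 basis points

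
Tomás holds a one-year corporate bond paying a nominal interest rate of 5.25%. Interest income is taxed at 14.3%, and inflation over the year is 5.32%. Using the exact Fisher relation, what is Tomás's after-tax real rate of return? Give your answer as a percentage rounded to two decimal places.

After-tax nominal return = 5.25% × (1 − 0.143) = 4.49925%.
1 + r = 1.0449925 / 1.05320 = 0.992207
After-tax real rate = 0.992207 − 1 → -0.78%.

-0.78%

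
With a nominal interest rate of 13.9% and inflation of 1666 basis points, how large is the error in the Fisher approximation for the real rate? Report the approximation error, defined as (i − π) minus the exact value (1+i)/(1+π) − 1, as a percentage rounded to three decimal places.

Approximate: r ≈ 13.900% − 16.660% = -2.7600%
Exact: (1 + 0.1390)/(1 + 0.1666) − 1 = -2.3658%
Error = -2.7600% − (-2.3658%) = -0.3942% → -0.394%.

-0.394%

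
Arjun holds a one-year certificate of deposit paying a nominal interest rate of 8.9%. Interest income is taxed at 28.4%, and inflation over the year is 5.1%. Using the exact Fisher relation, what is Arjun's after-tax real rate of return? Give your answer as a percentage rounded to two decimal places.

After-tax nominal return = 8.9% × (1 − 0.284) = 6.3724%.
1 + r = 1.063724 / 1.05100 = 1.012107
After-tax real rate = 1.012107 − 1 → 1.21%.

1.21%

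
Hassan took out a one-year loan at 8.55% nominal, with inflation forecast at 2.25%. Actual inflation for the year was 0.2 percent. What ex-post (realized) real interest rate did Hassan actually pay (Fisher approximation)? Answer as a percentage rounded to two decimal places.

Ex-post: 8.55% − 0.2% = 8.350%
So the realized real rate is 8.35%.

8.35%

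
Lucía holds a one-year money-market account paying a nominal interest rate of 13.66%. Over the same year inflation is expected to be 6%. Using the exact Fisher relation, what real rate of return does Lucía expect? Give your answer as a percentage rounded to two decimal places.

By the Fisher relation, 1 + r = (1 + i)/(1 + π).
1 + r = 1.13660 / 1.06000 = 1.072264
r = 1.072264 − 1 = 7.2264%, i.e. 7.23%.

7.23%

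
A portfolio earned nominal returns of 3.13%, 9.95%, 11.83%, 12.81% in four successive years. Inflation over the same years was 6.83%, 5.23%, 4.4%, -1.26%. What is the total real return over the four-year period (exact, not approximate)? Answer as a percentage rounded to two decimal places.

23.44%

Compound the nominal returns: 1.0313 × 1.0995 × 1.1183 × 1.1281 = 1.430494.
Compound inflation: 1.0683 × 1.0523 × 1.0440 × 0.9874 = 1.158848.
Deflate: 1.430494 / 1.158848 = 1.234411.
Total real return = 1.234411 − 1 → 23.44%.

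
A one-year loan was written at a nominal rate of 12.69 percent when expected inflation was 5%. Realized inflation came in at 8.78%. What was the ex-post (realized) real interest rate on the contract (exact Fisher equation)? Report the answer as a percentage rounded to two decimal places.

3.59%

Ex-post: (1 + 0.1269)/(1 + 0.0878) − 1 = 3.5944%
So the realized real rate is 3.59%.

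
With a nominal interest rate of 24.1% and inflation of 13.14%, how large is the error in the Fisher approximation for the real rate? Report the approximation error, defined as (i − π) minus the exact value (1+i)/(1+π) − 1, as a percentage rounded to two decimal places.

1.27%

Approximate: r ≈ 24.100% − 13.140% = 10.9600%
Exact: (1 + 0.2410)/(1 + 0.1314) − 1 = 9.6871%
Error = 10.9600% − 9.6871% = 1.2729% → 1.27%.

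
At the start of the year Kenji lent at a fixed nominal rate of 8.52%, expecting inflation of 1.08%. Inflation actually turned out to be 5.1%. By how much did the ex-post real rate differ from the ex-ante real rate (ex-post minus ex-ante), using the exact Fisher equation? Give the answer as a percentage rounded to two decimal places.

Ex-ante: (1 + 0.0852)/(1 + 0.0108) − 1 = 7.3605%
Ex-post: (1 + 0.0852)/(1 + 0.0510) − 1 = 3.2540%
Difference (ex-post − ex-ante) = -4.1065% → -4.11%.

-4.11%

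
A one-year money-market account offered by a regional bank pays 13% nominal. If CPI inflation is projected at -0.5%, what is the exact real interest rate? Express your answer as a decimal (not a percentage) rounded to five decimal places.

1 + r = 1.13000 / 0.99500 = 1.135678
r = 1.135678 − 1 = 13.5678%, i.e. 0.13568.

0.13568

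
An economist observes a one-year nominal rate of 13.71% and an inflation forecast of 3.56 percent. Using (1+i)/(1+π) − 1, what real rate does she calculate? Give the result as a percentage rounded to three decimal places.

9.801%

By the Fisher identity, 1 + r = (1 + i)/(1 + π).
1 + r = 1.13710 / 1.03560 = 1.098011
r = 1.098011 − 1 = 9.8011%, i.e. 9.801%.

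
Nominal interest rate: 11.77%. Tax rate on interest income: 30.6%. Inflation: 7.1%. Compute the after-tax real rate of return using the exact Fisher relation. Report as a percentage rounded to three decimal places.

After-tax nominal return = 11.77% × (1 − 0.306) = 8.16838%.
1 + r = 1.0816838 / 1.07100 = 1.009976
After-tax real rate = 1.009976 − 1 → 0.998%.

0.998%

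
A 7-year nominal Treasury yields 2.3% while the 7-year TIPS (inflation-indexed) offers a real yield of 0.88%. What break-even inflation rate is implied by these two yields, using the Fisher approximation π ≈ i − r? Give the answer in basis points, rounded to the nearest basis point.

π ≈ i − r = 2.3% − 0.88% → 142 basis points.

142 basis points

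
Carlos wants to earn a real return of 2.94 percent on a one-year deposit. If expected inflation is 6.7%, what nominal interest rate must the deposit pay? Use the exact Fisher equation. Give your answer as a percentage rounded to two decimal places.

(1 + i) = (1 + r)(1 + π) = 1.02940 × 1.06700 = 1.0983698
i = 1.0983698 − 1, so the required nominal rate is 9.84%.

9.84%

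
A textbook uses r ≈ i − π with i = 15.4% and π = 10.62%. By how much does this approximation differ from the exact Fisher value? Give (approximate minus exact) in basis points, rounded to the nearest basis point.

46 basis points

Approximate: r ≈ 15.400% − 10.620% = 4.7800%
Exact: (1 + 0.1540)/(1 + 0.1062) − 1 = 4.3211%
Error = 4.7800% − 4.3211% = 0.4589% → 46 basis points.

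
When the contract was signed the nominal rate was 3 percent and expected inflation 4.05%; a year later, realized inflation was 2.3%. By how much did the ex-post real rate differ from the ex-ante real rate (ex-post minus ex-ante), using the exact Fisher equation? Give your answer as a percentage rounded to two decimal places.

1.69%

Ex-ante: (1 + 0.0300)/(1 + 0.0405) − 1 = -1.0091%
Ex-post: (1 + 0.0300)/(1 + 0.0230) − 1 = 0.6843%
Difference (ex-post − ex-ante) = 1.6934% → 1.69%.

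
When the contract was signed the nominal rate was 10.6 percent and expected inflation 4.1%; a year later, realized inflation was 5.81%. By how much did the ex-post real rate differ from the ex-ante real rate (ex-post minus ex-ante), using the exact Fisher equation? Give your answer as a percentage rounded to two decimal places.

Ex-ante: (1 + 0.1060)/(1 + 0.0410) − 1 = 6.2440%
Ex-post: (1 + 0.1060)/(1 + 0.0581) − 1 = 4.5270%
Difference (ex-post − ex-ante) = -1.7170% → -1.72%.

-1.72%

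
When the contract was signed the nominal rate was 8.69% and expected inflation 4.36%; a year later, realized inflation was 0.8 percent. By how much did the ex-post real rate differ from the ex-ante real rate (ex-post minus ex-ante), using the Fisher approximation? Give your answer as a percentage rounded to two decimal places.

3.56%

Ex-ante: 8.69% − 4.36% = 4.330%
Ex-post: 8.69% − 0.8% = 7.890%
Difference (ex-post − ex-ante) = 3.5600% → 3.56%.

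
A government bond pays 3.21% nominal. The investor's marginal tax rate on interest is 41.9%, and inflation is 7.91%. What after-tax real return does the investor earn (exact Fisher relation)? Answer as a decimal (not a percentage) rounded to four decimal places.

-0.0560

After-tax nominal return = 3.21% × (1 − 0.419) = 1.86501%.
1 + r = 1.0186501 / 1.07910 = 0.943981
After-tax real rate = 0.943981 − 1 → -0.0560.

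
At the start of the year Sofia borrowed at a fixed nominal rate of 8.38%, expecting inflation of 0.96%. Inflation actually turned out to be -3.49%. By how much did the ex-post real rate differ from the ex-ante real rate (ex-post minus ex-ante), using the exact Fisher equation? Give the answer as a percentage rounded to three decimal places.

4.950%

Ex-ante: (1 + 0.0838)/(1 + 0.0096) − 1 = 7.3494%
Ex-post: (1 + 0.0838)/(1 − 0.0349) − 1 = 12.2992%
Difference (ex-post − ex-ante) = 4.9498% → 4.950%.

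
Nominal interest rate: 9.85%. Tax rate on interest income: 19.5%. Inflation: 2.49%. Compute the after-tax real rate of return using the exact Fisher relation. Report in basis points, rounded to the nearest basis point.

After-tax nominal return = 9.85% × (1 − 0.195) = 7.92925%.
1 + r = 1.0792925 / 1.02490 = 1.053071
After-tax real rate = 1.053071 − 1 → 531 basis points.

531 basis points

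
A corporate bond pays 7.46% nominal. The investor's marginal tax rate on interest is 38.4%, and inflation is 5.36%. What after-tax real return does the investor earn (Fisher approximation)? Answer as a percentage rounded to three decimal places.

After-tax nominal return = 7.46% × (1 − 0.384) = 4.59536%.
r ≈ 4.59536% − 5.36% → -0.765%.

-0.765%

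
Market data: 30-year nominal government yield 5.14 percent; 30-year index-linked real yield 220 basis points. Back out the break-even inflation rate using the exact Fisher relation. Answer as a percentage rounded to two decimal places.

2.88%

(1 + π) = (1 + i)/(1 + r) = 1.05140 / 1.02200 = 1.028767
Break-even inflation = 1.028767 − 1 → 2.88%.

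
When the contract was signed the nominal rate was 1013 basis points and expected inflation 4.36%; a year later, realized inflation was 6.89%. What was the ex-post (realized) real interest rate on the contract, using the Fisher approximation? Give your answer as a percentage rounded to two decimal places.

3.24%

Ex-post: 10.13% − 6.89% = 3.240%
So the realized real rate is 3.24%.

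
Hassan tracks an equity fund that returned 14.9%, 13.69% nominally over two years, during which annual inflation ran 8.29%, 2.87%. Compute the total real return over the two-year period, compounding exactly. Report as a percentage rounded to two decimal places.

Compound the nominal returns: 1.1490 × 1.1369 = 1.306298.
Compound inflation: 1.0829 × 1.0287 = 1.113979.
Deflate: 1.306298 / 1.113979 = 1.172641.
Total real return = 1.172641 − 1 → 17.26%.

17.26%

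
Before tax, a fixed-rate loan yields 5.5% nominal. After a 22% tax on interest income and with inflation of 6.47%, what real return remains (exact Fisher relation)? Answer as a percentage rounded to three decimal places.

-2.048%

After-tax nominal return = 5.5% × (1 − 0.22) = 4.2900%.
1 + r = 1.04290 / 1.06470 = 0.9795247
After-tax real rate = 0.9795247 − 1 → -2.048%.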